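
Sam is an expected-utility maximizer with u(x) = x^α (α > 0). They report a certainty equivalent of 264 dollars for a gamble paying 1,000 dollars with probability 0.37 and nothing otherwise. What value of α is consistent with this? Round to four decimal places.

α ≈ 0.7465

EU(lottery) = 0.37·1000^α + 0.63·0 = 0.37·1000^α.
Indifference: 264^α = 0.37·1000^α, so (264/1000)^α = 0.37.
Take logs: α = ln 0.37 / ln(264/1000) ≈ 0.746544.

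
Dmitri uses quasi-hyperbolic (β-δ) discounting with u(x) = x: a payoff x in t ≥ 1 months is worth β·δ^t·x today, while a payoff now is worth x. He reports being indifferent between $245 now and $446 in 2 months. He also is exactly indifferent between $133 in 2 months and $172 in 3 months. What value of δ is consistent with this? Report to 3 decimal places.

δ ≈ 0.773

The second indifference involves only future payoffs, so β cancels: β·δ^2·133 = β·δ^3·172, giving δ = 133/172 = 0.77326.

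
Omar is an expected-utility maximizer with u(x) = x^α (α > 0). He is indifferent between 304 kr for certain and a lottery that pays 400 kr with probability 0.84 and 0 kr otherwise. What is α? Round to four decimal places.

EU(lottery) = 0.84·400^α + 0.16·0 = 0.84·400^α.
Equating: 304^α = 0.84·400^α, i.e. 0.7600^α = 0.84.
Taking logs: α·ln(304/400) = ln(0.84), so α = -0.1743534 / -0.2744368 ≈ 0.6353.

α ≈ 0.6353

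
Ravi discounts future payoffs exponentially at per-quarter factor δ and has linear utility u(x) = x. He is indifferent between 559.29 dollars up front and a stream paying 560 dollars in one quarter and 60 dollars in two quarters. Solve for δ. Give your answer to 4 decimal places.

The stream is worth 560δ + 60δ² today, so 560δ + 60δ² = 559.29.
So 60δ² + 560δ − 559.29 = 0.
δ = (−560 + √(560² + 4·60·559.29)) / (2·60) = (−560 + √447829.60) / 120 ≈ 0.9100.

δ ≈ 0.9100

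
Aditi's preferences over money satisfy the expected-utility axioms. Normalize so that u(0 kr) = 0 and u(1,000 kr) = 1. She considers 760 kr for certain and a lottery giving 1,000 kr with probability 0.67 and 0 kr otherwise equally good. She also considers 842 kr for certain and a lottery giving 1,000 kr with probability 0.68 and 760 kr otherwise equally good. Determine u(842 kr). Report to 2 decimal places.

0.89

The first gamble pins u(760 kr): it must equal 0.67·1 + 0.33·0 = 0.67.
The second indifference gives u(842 kr) = 0.68·u(1,000 kr) + 0.32·u(760 kr) = 0.68·1.00 + 0.32·0.67 = 0.8944.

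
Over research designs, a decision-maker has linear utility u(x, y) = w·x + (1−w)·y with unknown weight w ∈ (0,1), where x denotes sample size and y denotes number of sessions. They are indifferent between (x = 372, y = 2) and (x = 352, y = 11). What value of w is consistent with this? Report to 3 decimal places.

w = 0.310

Indifference: w·372 + (1−w)·2 = w·352 + (1−w)·11.
Collecting terms: w·20 = (1−w)·9.
Hence w = 9/(20+9) = 9/29 = 0.310.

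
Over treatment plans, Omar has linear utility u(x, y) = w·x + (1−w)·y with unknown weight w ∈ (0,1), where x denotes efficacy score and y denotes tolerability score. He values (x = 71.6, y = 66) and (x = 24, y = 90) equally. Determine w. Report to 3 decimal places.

w = 0.335

u(71.6,66) = u(24,90) means w·71.6 + (1−w)·66 = w·24 + (1−w)·90.
w·(71.6−24) = (1−w)·(90−66), i.e. w·47.6 = (1−w)·24.
So w/(1−w) = 24/47.6 = 0.5042, giving w = 24/(47.6+24) = 0.335.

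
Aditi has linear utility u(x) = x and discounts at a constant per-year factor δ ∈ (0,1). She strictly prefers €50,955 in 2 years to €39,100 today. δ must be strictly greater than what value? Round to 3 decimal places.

Comparing present values: 39100 < δ^2·50955.
Hence δ^2 > 39100/50955 = 0.76734, and x ↦ x^(1/2) is increasing on (0,∞).
δ > 0.76734^(1/2) = 0.876.

δ > 0.876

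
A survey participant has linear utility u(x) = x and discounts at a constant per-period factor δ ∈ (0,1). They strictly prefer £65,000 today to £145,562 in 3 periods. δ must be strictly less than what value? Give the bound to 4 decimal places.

δ < 0.7643

Comparing present values: 65000 > δ^3·145562.
Dividing by 145562: δ^3 < 0.44655. Both sides are positive, so the cube root keeps the direction.
δ < (65000/145562)^(1/3) ≈ 0.7643.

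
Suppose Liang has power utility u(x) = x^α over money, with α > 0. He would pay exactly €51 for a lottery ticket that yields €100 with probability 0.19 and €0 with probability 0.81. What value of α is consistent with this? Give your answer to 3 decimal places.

α ≈ 2.466

EU(lottery) = 0.19·100^α + 0.81·0 = 0.19·100^α.
Indifference: 51^α = 0.19·100^α, so (51/100)^α = 0.19.
Taking logs: α·ln(51/100) = ln(0.19), so α = -1.660731 / -0.673345 ≈ 2.466.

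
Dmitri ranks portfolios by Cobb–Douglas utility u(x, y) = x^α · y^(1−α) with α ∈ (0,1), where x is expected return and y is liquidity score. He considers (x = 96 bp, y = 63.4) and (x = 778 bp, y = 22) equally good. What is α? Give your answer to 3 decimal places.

Set the two utilities equal: 96^α·63.4^(1−α) = 778^α·22^(1−α).
Rearrange to (96/778)^α = (22/63.4)^(1−α) and take logs: α·-2.092378 = (1−α)·-1.058421.
Thus α·(-3.150799) = -1.058421, so α = -1.058421/-3.150799 ≈ 0.336.

α ≈ 0.336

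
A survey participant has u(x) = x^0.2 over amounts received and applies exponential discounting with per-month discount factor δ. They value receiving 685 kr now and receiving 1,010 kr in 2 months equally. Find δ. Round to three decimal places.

The payoff in 2 months is discounted by δ^2, so u(685) = δ^2·u(1010) and δ^2 = u(685)/u(1010).
With u(x) = x^0.2: δ^2 = 685^0.2/1010^0.2 = (685/1010)^0.2 = 0.92528.
So δ = 0.92528^(1/2) ≈ 0.962.

δ ≈ 0.962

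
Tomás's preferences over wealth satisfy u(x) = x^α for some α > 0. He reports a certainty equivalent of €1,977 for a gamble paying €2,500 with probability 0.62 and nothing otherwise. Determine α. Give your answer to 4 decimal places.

α ≈ 2.0367

The lottery's expected utility is 0.62·u(2500) + 0.38·u(0) = 0.62·2500^α (since u(0) = 0 for α > 0).
Setting u(1977) equal to that: 1977^α = 0.62·2500^α ⇒ (1977/2500)^α = 0.62.
α = ln(0.62) / ln(1977/2500) = -0.4780358/-0.2347102 ≈ 2.0367.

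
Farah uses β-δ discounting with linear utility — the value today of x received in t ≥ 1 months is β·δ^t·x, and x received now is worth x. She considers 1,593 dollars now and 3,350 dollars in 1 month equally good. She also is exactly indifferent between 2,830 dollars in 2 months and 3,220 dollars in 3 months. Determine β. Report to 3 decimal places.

From the later pair, β·δ^2·2830 = β·δ^3·3220; dividing through, δ = 2830/3220 = 0.87888.
The first indifference: 1593 = β·δ·3350, so β = 1593/(δ·3350) = 1593/(0.87888·3350) ≈ 0.541.

β ≈ 0.541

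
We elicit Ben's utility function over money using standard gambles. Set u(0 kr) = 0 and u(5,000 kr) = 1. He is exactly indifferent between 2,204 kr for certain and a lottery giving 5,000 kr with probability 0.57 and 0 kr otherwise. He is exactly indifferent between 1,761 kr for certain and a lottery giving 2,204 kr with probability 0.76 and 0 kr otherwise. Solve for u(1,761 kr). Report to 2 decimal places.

The first gamble pins u(2,204 kr): it must equal 0.57·1 + 0.43·0 = 0.57.
The second indifference gives u(1,761 kr) = 0.76·u(2,204 kr) + 0.24·u(0 kr) = 0.76·0.57 + 0.24·0.00 = 0.4332.

0.43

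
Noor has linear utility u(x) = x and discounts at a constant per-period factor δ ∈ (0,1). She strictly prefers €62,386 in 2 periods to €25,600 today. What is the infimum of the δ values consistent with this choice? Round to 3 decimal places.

Under u(x) = x this choice says 25600 < δ^2·62386.
Hence δ^2 > 25600/62386 = 0.41035, and x ↦ x^(1/2) is increasing on (0,∞).
δ > 0.41035^(1/2) = 0.641.

δ > 0.641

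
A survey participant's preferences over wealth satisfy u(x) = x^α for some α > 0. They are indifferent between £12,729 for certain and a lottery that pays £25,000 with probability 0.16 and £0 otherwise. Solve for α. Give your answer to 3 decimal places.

α ≈ 2.715

Since u(0) = 0, the lottery's EU is 0.16·25000^α.
Equating: 12729^α = 0.16·25000^α, i.e. 0.5092^α = 0.16.
α = ln(0.16) / ln(12729/25000) = -1.832581/-0.674993 ≈ 2.715.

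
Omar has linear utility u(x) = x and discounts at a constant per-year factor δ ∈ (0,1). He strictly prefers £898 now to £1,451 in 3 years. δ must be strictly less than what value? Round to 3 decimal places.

δ < 0.852

The preference means 898 > δ^3·1451.
Dividing by 1451: δ^3 < 0.61888. Both sides are positive, so the cube root keeps the direction.
δ < (898/1451)^(1/3) ≈ 0.852.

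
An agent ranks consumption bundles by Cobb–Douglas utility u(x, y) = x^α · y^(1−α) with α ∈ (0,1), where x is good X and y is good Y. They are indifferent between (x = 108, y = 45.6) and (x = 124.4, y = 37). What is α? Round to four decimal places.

Indifference: 108^α · 45.6^(1−α) = 124.4^α · 37^(1−α).
Rearrange to (108/124.4)^α = (37/45.6)^(1−α) and take logs: α·-0.1413710 = (1−α)·-0.2089898.
So α/(1−α) = (-0.2089898)/(-0.1413710) = 1.4783074, and α = 1.4783074/2.4783074 ≈ 0.5965.

α ≈ 0.5965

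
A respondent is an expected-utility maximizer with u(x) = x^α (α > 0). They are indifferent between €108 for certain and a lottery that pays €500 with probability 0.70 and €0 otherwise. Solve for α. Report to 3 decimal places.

The lottery's expected utility is 0.70·u(500) + 0.30·u(0) = 0.70·500^α (since u(0) = 0 for α > 0).
Setting u(108) equal to that: 108^α = 0.70·500^α ⇒ (108/500)^α = 0.70.
Take logs: α = ln 0.70 / ln(108/500) ≈ 0.23274.

α ≈ 0.233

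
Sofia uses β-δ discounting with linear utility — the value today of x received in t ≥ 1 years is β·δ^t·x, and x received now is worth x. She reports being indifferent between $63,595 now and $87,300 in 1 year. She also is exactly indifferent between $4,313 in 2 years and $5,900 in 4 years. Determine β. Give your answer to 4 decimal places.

β ≈ 0.8520

From the later pair, β·δ^2·4313 = β·δ^4·5900; dividing through, δ^2 = 4313/5900 = 0.73102, so δ = 0.85500.
Substituting δ into 63595 = β·δ·87300: β = 63595/(74641.089) ≈ 0.8520.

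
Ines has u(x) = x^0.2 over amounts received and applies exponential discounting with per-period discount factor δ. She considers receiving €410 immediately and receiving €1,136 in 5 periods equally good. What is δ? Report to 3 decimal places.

Indifference means u(410) = δ^5 · u(1136), so δ^5 = u(410)/u(1136).
With u(x) = x^0.2: δ^5 = 410^0.2/1136^0.2 = (410/1136)^0.2 = 0.81561.
So δ = 0.81561^(1/5) ≈ 0.960.

δ ≈ 0.960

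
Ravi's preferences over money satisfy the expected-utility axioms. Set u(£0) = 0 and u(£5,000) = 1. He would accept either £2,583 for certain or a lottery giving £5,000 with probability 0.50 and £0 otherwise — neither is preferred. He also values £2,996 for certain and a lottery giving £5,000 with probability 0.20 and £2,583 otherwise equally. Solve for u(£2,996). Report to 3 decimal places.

From the first indifference, u(£2,583) = 0.50·u(£5,000) + 0.50·u(£0) = 0.50·1 + 0.50·0 = 0.50.
The second indifference gives u(£2,996) = 0.20·u(£5,000) + 0.80·u(£2,583) = 0.20·1.00 + 0.80·0.50 = 0.6000.

0.600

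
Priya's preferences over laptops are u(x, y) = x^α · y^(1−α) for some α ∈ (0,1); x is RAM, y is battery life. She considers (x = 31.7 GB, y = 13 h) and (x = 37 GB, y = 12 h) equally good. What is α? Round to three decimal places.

α ≈ 0.341

Indifference: 31.7^α · 13^(1−α) = 37^α · 12^(1−α).
Rearrange to (31.7/37)^α = (12/13)^(1−α) and take logs: α·-0.154601 = (1−α)·-0.080043.
Thus α·(-0.234644) = -0.080043, so α = -0.080043/-0.234644 ≈ 0.341.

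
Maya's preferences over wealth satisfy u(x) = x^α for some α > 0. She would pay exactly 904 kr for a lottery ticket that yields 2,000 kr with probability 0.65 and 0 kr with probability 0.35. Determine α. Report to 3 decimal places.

α ≈ 0.542

EU(lottery) = 0.65·2000^α + 0.35·0 = 0.65·2000^α.
Equating: 904^α = 0.65·2000^α, i.e. 0.4520^α = 0.65.
α = ln(0.65) / ln(904/2000) = -0.430783/-0.794073 ≈ 0.542.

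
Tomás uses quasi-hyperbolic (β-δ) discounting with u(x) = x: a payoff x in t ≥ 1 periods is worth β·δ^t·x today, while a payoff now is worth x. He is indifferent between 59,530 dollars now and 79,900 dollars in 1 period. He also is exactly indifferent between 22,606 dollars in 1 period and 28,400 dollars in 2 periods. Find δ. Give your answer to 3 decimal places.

From the later pair, β·δ^1·22606 = β·δ^2·28400; dividing through, δ = 22606/28400 = 0.79599.

δ ≈ 0.796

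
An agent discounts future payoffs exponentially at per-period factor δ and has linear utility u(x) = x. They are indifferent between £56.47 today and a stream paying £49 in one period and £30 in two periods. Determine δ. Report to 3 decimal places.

δ ≈ 0.780

Equating present values: 56.47 = 49δ + 30δ².
That is, 30δ² + 49δ − 56.47 = 0, a quadratic in δ.
By the quadratic formula (taking the positive root), δ = (−49 + √9177.40) / 60 ≈ 0.780.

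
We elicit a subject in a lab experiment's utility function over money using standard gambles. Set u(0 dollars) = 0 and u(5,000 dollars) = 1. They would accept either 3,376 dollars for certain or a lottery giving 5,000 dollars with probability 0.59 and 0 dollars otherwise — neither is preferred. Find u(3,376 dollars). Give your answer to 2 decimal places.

0.59

u(3,376 dollars) equals the lottery's expected utility: 0.59·1 + 0.41·0 = 0.59.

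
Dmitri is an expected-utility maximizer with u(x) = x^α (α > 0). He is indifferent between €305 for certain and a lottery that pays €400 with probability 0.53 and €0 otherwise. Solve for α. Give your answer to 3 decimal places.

EU(lottery) = 0.53·400^α + 0.47·0 = 0.53·400^α.
Indifference: 305^α = 0.53·400^α, so (305/400)^α = 0.53.
Taking logs: α·ln(305/400) = ln(0.53), so α = -0.634878 / -0.271153 ≈ 2.341.

α ≈ 2.341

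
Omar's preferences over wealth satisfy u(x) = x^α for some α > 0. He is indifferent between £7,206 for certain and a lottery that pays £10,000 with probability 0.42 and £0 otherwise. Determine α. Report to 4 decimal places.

α ≈ 2.6475

EU(lottery) = 0.42·10000^α + 0.58·0 = 0.42·10000^α.
Setting u(7206) equal to that: 7206^α = 0.42·10000^α ⇒ (7206/10000)^α = 0.42.
α = ln(0.42) / ln(7206/10000) = -0.8675006/-0.3276711 ≈ 2.6475.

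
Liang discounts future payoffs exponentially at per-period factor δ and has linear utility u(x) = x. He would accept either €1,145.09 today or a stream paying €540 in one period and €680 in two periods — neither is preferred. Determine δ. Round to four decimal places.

δ ≈ 0.9600

The stream is worth 540δ + 680δ² today, so 540δ + 680δ² = 1145.09.
That is, 680δ² + 540δ − 1145.09 = 0, a quadratic in δ.
By the quadratic formula (taking the positive root), δ = (−540 + √3406244.80) / 1360 ≈ 0.9600.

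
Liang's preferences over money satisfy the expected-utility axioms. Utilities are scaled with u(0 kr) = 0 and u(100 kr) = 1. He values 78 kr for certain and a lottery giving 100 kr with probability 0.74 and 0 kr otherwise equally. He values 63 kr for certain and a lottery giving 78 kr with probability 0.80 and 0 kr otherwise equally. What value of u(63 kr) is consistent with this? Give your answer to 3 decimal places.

The first gamble pins u(78 kr): it must equal 0.74·1 + 0.26·0 = 0.74.
Then u(63 kr) = 0.80·u(78 kr) + 0.20·u(0 kr) = 0.80·0.74 + 0.20·0.00 = 0.5920.

0.592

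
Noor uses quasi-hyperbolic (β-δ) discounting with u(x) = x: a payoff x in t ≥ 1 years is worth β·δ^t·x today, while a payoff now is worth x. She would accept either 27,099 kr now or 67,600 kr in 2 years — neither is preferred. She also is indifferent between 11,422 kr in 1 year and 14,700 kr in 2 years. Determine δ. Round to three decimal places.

δ ≈ 0.777

Both payoffs in the second observation are in the future, so β drops out: δ^1·11422 = δ^2·14700 ⇒ δ = 11422/14700 = 0.77701.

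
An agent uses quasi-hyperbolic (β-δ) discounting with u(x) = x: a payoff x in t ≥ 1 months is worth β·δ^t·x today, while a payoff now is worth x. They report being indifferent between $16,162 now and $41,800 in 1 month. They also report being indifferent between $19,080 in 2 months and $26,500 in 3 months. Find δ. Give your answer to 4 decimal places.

Both payoffs in the second observation are in the future, so β drops out: δ^2·19080 = δ^3·26500 ⇒ δ = 19080/26500 = 0.72000.

δ ≈ 0.7200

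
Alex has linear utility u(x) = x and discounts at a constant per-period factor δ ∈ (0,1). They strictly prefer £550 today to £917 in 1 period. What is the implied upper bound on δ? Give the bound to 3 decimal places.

Comparing present values: 550 > δ·917.
Dividing through by 917 gives δ < 0.59978.

δ < 0.600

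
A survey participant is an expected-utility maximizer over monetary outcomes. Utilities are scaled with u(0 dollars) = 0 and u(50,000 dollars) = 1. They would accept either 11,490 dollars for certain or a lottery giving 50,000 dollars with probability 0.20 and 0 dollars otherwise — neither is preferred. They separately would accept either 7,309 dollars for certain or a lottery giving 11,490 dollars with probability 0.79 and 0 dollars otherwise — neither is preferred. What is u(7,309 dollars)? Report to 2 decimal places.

The first gamble pins u(11,490 dollars): it must equal 0.20·1 + 0.80·0 = 0.20.
Then u(7,309 dollars) = 0.79·u(11,490 dollars) + 0.21·u(0 dollars) = 0.79·0.20 + 0.21·0.00 = 0.1580.

0.16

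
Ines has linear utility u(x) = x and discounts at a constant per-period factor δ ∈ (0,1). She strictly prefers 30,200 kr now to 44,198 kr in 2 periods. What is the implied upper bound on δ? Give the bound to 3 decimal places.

Under u(x) = x this choice says 30200 > δ^2·44198.
Dividing by 44198: δ^2 < 0.68329. Both sides are positive, so the square root keeps the direction.
δ < 0.68329^(1/2) = 0.827.

δ < 0.827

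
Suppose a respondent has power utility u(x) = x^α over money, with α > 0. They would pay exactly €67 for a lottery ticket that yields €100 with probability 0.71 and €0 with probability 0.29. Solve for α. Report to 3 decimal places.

α ≈ 0.855

Since u(0) = 0, the lottery's EU is 0.71·100^α.
Indifference: 67^α = 0.71·100^α, so (67/100)^α = 0.71.
Take logs: α = ln 0.71 / ln(67/100) ≈ 0.85520.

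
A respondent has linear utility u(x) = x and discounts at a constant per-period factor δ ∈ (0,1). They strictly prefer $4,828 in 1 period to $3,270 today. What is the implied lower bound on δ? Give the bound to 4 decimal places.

Comparing present values: 3270 < δ·4828.
So δ > 3270/4828 = 0.67730.

δ > 0.6773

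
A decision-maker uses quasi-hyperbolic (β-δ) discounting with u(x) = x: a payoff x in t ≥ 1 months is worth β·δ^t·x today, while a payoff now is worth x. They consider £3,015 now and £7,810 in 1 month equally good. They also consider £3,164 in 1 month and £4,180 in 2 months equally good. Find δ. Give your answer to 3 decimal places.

Both payoffs in the second observation are in the future, so β drops out: δ^1·3164 = δ^2·4180 ⇒ δ = 3164/4180 = 0.75694.

δ ≈ 0.757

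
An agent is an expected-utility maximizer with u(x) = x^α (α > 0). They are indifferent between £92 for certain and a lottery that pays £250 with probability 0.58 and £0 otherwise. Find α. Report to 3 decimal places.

α ≈ 0.545

Since u(0) = 0, the lottery's EU is 0.58·250^α.
Setting u(92) equal to that: 92^α = 0.58·250^α ⇒ (92/250)^α = 0.58.
Take logs: α = ln 0.58 / ln(92/250) ≈ 0.54491.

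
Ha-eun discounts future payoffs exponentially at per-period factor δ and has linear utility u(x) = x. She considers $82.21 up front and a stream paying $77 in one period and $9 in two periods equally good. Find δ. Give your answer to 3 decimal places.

δ ≈ 0.960

The stream is worth 77δ + 9δ² today, so 77δ + 9δ² = 82.21.
Rearranged: 9δ² + 77δ − 82.21 = 0.
δ = (−77 + √(77² + 4·9·82.21)) / (2·9) = (−77 + √8888.56) / 18 ≈ 0.960.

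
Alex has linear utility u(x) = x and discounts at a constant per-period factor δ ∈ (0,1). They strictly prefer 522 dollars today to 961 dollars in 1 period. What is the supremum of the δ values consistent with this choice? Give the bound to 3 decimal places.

Under u(x) = x this choice says 522 > δ·961.
So δ < 522/961 = 0.54318.

δ < 0.543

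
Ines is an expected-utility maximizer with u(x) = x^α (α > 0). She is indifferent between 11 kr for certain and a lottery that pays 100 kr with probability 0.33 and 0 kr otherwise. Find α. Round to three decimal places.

The lottery's expected utility is 0.33·u(100) + 0.67·u(0) = 0.33·100^α (since u(0) = 0 for α > 0).
Equating: 11^α = 0.33·100^α, i.e. 0.1100^α = 0.33.
Take logs: α = ln 0.33 / ln(11/100) ≈ 0.50228.

α ≈ 0.502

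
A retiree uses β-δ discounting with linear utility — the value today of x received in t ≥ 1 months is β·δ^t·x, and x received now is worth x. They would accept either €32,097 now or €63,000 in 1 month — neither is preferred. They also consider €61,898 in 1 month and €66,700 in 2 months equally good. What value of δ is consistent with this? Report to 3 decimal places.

δ ≈ 0.928

The second indifference involves only future payoffs, so β cancels: β·δ^1·61898 = β·δ^2·66700, giving δ = 61898/66700 = 0.92801.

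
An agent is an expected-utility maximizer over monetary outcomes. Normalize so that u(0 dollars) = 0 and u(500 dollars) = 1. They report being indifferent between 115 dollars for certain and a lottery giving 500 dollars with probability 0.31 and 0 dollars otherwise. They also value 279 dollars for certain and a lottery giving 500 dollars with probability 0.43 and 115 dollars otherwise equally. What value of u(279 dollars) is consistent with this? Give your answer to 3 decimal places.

From the first indifference, u(115 dollars) = 0.31·u(500 dollars) + 0.69·u(0 dollars) = 0.31·1 + 0.69·0 = 0.31.
The second indifference gives u(279 dollars) = 0.43·u(500 dollars) + 0.57·u(115 dollars) = 0.43·1.00 + 0.57·0.31 = 0.6067.

0.607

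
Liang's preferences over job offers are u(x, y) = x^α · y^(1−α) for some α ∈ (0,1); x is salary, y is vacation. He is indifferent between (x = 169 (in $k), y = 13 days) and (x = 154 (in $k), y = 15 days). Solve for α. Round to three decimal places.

α ≈ 0.606

Indifference: 169^α · 13^(1−α) = 154^α · 15^(1−α).
(169/154)^α = (15/13)^(1−α); take logs: α·ln(169/154) = (1−α)·ln(15/13), i.e. α·0.092946 = (1−α)·0.143101.
Thus α·(0.236047) = 0.143101, so α = 0.143101/0.236047 ≈ 0.606.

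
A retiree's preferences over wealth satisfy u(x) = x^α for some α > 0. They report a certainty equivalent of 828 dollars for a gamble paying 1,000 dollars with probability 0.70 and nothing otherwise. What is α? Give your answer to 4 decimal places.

EU(lottery) = 0.70·1000^α + 0.30·0 = 0.70·1000^α.
Equating: 828^α = 0.70·1000^α, i.e. 0.8280^α = 0.70.
Take logs: α = ln 0.70 / ln(828/1000) ≈ 1.889747.

α ≈ 1.8897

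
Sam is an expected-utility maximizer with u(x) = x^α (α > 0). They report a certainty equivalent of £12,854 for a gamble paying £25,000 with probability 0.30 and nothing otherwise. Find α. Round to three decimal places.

α ≈ 1.810

The lottery's expected utility is 0.30·u(25000) + 0.70·u(0) = 0.30·25000^α (since u(0) = 0 for α > 0).
Indifference: 12854^α = 0.30·25000^α, so (12854/25000)^α = 0.30.
Taking logs: α·ln(12854/25000) = ln(0.30), so α = -1.203973 / -0.665221 ≈ 1.810.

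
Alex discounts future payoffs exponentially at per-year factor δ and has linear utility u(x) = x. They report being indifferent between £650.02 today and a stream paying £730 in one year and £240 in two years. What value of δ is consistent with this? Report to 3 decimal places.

δ ≈ 0.720

Equating present values: 650.02 = 730δ + 240δ².
So 240δ² + 730δ − 650.02 = 0.
δ = (−730 + √(730² + 4·240·650.02)) / (2·240) = (−730 + √1156919.20) / 480 ≈ 0.720.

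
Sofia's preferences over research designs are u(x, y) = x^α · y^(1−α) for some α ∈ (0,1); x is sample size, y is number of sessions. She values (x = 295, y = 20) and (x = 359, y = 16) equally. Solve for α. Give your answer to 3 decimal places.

Set the two utilities equal: 295^α·20^(1−α) = 359^α·16^(1−α).
(295/359)^α = (16/20)^(1−α); take logs: α·ln(295/359) = (1−α)·ln(16/20), i.e. α·-0.196347 = (1−α)·-0.223144.
Thus α·(-0.419491) = -0.223144, so α = -0.223144/-0.419491 ≈ 0.532.

α ≈ 0.532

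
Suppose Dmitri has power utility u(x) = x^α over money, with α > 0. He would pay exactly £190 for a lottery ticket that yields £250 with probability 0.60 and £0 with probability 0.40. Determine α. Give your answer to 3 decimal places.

EU(lottery) = 0.60·250^α + 0.40·0 = 0.60·250^α.
Equating: 190^α = 0.60·250^α, i.e. 0.7600^α = 0.60.
Take logs: α = ln 0.60 / ln(190/250) ≈ 1.86136.

α ≈ 1.861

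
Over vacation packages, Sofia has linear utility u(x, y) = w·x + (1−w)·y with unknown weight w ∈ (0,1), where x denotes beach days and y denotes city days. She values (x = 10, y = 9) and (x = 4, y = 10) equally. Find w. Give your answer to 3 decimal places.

Equating utilities: w·10 + (1−w)·9 = w·4 + (1−w)·10.
Collecting terms: w·6 = (1−w)·1.
Hence w = 1/(6+1) = 1/7 = 0.143.

w = 0.143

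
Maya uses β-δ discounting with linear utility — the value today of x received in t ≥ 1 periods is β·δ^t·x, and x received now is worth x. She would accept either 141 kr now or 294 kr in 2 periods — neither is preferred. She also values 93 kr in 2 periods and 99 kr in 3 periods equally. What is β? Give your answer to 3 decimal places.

β ≈ 0.543

The second indifference involves only future payoffs, so β cancels: β·δ^2·93 = β·δ^3·99, giving δ = 93/99 = 0.93939.
Substituting δ into 141 = β·δ^2·294: β = 141/(259.444) ≈ 0.543.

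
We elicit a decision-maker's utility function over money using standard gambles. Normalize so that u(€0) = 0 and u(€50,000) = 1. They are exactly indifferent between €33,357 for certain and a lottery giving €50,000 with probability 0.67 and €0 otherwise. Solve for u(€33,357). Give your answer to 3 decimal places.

u(€33,357) equals the lottery's expected utility: 0.67·1 + 0.33·0 = 0.67.

0.670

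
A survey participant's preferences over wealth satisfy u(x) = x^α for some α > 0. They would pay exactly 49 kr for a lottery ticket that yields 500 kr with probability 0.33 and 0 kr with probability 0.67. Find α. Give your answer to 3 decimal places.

The lottery's expected utility is 0.33·u(500) + 0.67·u(0) = 0.33·500^α (since u(0) = 0 for α > 0).
Indifference: 49^α = 0.33·500^α, so (49/500)^α = 0.33.
α = ln(0.33) / ln(49/500) = -1.108663/-2.322788 ≈ 0.477.

α ≈ 0.477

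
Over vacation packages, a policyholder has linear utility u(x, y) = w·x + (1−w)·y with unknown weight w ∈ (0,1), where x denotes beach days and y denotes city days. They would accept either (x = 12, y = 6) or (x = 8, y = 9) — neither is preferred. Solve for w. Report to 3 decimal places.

w = 0.429

u(12,6) = u(8,9) means w·12 + (1−w)·6 = w·8 + (1−w)·9.
Collecting terms: w·4 = (1−w)·3.
So w/(1−w) = 3/4 = 0.7500, giving w = 3/(4+3) = 0.429.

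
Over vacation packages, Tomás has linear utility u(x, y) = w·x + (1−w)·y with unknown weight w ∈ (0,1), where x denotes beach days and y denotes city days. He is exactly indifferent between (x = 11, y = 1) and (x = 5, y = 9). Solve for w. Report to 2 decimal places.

Indifference: w·11 + (1−w)·1 = w·5 + (1−w)·9.
Collecting terms: w·6 = (1−w)·8.
So w/(1−w) = 8/6 = 1.3333, giving w = 8/(6+8) = 0.57.

w = 0.57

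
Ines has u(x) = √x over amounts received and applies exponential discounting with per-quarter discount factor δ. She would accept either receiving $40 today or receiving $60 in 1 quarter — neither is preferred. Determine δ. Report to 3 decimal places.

δ ≈ 0.816

Equating discounted utilities: u(40) = δ·u(60) ⇒ δ = u(40)/u(60).
With u(x) = √x: δ = √40/√60 = √(40/60) = 0.81650.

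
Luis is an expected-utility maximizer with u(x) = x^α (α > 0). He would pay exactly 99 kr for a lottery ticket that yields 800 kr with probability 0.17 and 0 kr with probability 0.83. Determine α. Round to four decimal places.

EU(lottery) = 0.17·800^α + 0.83·0 = 0.17·800^α.
Equating: 99^α = 0.17·800^α, i.e. 0.1237^α = 0.17.
α = ln(0.17) / ln(99/800) = -1.7719568/-2.0894919 ≈ 0.8480.

α ≈ 0.8480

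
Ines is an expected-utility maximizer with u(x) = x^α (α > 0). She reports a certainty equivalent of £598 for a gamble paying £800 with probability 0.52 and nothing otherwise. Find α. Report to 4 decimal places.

The lottery's expected utility is 0.52·u(800) + 0.48·u(0) = 0.52·800^α (since u(0) = 0 for α > 0).
Indifference: 598^α = 0.52·800^α, so (598/800)^α = 0.52.
Taking logs: α·ln(598/800) = ln(0.52), so α = -0.6539265 / -0.2910210 ≈ 2.2470.

α ≈ 2.2470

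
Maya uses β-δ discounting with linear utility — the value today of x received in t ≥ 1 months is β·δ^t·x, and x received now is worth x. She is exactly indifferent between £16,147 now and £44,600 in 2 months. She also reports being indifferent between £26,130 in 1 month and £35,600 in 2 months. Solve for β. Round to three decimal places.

β ≈ 0.672

From the later pair, β·δ^1·26130 = β·δ^2·35600; dividing through, δ = 26130/35600 = 0.73399.
The first indifference: 16147 = β·δ^2·44600, so β = 16147/(δ^2·44600) = 16147/(0.53874·44600) ≈ 0.672.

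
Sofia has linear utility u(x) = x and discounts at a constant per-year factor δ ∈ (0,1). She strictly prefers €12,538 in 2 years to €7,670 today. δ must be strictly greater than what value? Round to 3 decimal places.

δ > 0.782

Under u(x) = x this choice says 7670 < δ^2·12538.
Dividing by 12538: δ^2 > 0.61174. Both sides are positive, so the square root keeps the direction.
δ > (7670/12538)^(1/2) ≈ 0.782.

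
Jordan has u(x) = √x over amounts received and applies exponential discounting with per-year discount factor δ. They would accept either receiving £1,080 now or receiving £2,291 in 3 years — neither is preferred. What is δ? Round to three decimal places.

δ ≈ 0.882

Equating discounted utilities: u(1080) = δ^3·u(2291) ⇒ δ^3 = u(1080)/u(2291).
With u(x) = √x: δ^3 = √1080/√2291 = √(1080/2291) = 0.68659.
Taking the cube root: δ = 0.68659^(1/3) ≈ 0.882.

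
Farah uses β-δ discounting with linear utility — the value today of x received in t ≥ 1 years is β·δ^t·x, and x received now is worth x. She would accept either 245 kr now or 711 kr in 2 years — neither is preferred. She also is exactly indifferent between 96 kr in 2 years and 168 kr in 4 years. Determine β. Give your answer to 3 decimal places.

From the later pair, β·δ^2·96 = β·δ^4·168; dividing through, δ^2 = 96/168 = 0.57143, so δ = 0.75593.
The first indifference: 245 = β·δ^2·711, so β = 245/(δ^2·711) = 245/(0.57143·711) ≈ 0.603.

β ≈ 0.603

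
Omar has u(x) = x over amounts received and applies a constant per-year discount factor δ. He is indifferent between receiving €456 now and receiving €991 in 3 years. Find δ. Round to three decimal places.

Equating discounted utilities: u(456) = δ^3·u(991) ⇒ δ^3 = u(456)/u(991).
With u(x) = x: δ^3 = 456/991 = 0.46014.
Taking the cube root: δ = 0.46014^(1/3) ≈ 0.772.

δ ≈ 0.772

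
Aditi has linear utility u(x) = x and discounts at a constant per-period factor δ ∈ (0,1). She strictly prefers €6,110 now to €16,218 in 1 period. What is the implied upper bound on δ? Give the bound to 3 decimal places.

Comparing present values: 6110 > δ·16218.
So δ < 6110/16218 = 0.37674.

δ < 0.377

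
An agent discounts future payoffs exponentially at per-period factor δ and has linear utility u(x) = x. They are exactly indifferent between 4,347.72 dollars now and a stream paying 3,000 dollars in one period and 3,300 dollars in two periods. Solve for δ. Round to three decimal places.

δ ≈ 0.780

The stream is worth 3000δ + 3300δ² today, so 3000δ + 3300δ² = 4347.72.
Rearranged: 3300δ² + 3000δ − 4347.72 = 0.
The positive root is δ = [−3000 + √(3000² + 4·3300·4347.72)] / (2·3300) = (−3000 + 8148.000)/6600 ≈ 0.780.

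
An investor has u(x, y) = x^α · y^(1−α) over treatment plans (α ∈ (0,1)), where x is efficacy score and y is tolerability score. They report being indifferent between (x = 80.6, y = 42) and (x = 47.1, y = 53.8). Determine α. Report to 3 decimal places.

Indifference: 80.6^α · 42^(1−α) = 47.1^α · 53.8^(1−α).
Rearrange to (80.6/47.1)^α = (53.8/42)^(1−α) and take logs: α·0.537226 = (1−α)·0.247604.
Thus α·(0.784830) = 0.247604, so α = 0.247604/0.784830 ≈ 0.315.

α ≈ 0.315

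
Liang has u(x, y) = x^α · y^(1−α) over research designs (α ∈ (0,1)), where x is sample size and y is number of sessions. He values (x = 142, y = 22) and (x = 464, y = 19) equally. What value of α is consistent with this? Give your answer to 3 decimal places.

The Cobb–Douglas utilities coincide, so 142^α·22^(1−α) = 464^α·19^(1−α).
Taking logs: α·ln 142 + (1−α)·ln 22 = α·ln 464 + (1−α)·ln 19, i.e. α·-1.184057 = (1−α)·-0.146603.
Thus α·(-1.330660) = -0.146603, so α = -0.146603/-1.330660 ≈ 0.110.

α ≈ 0.110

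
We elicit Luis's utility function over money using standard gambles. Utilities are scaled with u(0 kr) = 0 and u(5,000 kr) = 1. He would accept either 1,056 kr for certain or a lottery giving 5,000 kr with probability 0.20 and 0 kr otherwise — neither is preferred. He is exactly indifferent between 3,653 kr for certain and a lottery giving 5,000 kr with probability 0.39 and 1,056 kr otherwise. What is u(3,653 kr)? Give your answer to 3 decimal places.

The first gamble pins u(1,056 kr): it must equal 0.20·1 + 0.80·0 = 0.20.
Chaining: u(3,653 kr) = 0.39·1.00 + 0.61·0.20 = 0.5120.

0.512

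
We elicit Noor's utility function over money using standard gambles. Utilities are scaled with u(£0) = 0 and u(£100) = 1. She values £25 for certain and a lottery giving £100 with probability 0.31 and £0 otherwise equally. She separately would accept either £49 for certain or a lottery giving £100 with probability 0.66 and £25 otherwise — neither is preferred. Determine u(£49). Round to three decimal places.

0.765

From the first indifference, u(£25) = 0.31·u(£100) + 0.69·u(£0) = 0.31·1 + 0.69·0 = 0.31.
Chaining: u(£49) = 0.66·1.00 + 0.34·0.31 = 0.7654.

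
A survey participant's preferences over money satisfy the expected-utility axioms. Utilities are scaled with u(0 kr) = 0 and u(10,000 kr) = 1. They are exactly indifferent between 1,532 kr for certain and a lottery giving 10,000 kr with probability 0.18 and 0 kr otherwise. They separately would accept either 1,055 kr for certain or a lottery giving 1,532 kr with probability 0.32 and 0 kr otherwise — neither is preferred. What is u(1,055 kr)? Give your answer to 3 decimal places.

The first gamble pins u(1,532 kr): it must equal 0.18·1 + 0.82·0 = 0.18.
Then u(1,055 kr) = 0.32·u(1,532 kr) + 0.68·u(0 kr) = 0.32·0.18 + 0.68·0.00 = 0.0576.

0.058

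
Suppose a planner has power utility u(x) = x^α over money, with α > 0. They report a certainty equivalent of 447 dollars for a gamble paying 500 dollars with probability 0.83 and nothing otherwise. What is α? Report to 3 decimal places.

Since u(0) = 0, the lottery's EU is 0.83·500^α.
Setting u(447) equal to that: 447^α = 0.83·500^α ⇒ (447/500)^α = 0.83.
Take logs: α = ln 0.83 / ln(447/500) ≈ 1.66292.

α ≈ 1.663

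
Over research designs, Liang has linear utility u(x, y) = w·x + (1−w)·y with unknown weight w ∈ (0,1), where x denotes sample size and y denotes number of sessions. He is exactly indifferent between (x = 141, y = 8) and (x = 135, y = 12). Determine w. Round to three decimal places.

w = 0.400

Indifference: w·141 + (1−w)·8 = w·135 + (1−w)·12.
Rearranging, 6·w − 4·(1−w) = 0.
So w/(1−w) = 4/6 = 0.6667, giving w = 4/(6+4) = 0.400.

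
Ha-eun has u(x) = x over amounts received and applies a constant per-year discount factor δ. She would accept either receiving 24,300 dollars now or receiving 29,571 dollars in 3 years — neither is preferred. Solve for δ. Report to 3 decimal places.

Indifference means u(24300) = δ^3 · u(29571), so δ^3 = u(24300)/u(29571).
With u(x) = x: δ^3 = 24300/29571 = 0.82175.
Taking the cube root: δ = 0.82175^(1/3) ≈ 0.937.

δ ≈ 0.937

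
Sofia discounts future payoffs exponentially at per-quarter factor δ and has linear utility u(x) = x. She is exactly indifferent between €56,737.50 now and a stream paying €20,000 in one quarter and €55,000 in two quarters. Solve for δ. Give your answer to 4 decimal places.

Equating present values: 56737.50 = 20000δ + 55000δ².
That is, 55000δ² + 20000δ − 56737.50 = 0, a quadratic in δ.
The positive root is δ = [−20000 + √(20000² + 4·55000·56737.50)] / (2·55000) = (−20000 + 113500.000)/110000 ≈ 0.8500.

δ ≈ 0.8500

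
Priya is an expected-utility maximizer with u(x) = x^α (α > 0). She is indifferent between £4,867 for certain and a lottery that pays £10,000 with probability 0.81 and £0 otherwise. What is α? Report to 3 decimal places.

EU(lottery) = 0.81·10000^α + 0.19·0 = 0.81·10000^α.
Equating: 4867^α = 0.81·10000^α, i.e. 0.4867^α = 0.81.
Take logs: α = ln 0.81 / ln(4867/10000) ≈ 0.29262.

α ≈ 0.293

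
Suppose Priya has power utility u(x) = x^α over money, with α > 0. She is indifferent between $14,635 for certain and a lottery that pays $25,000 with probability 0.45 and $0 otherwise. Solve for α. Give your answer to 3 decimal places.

α ≈ 1.491

EU(lottery) = 0.45·25000^α + 0.55·0 = 0.45·25000^α.
Setting u(14635) equal to that: 14635^α = 0.45·25000^α ⇒ (14635/25000)^α = 0.45.
Taking logs: α·ln(14635/25000) = ln(0.45), so α = -0.798508 / -0.535460 ≈ 1.491.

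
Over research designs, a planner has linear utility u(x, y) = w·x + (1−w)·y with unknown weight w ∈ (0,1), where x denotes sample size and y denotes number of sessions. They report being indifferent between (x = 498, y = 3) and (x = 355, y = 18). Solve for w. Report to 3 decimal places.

Indifference: w·498 + (1−w)·3 = w·355 + (1−w)·18.
Rearranging, 143·w − 15·(1−w) = 0.
So w/(1−w) = 15/143 = 0.1049, giving w = 15/(143+15) = 0.095.

w = 0.095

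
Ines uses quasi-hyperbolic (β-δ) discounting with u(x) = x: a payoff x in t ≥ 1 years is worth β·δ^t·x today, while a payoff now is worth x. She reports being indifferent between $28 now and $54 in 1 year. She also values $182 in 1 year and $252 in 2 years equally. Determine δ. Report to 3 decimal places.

δ ≈ 0.722

The second indifference involves only future payoffs, so β cancels: β·δ^1·182 = β·δ^2·252, giving δ = 182/252 = 0.72222.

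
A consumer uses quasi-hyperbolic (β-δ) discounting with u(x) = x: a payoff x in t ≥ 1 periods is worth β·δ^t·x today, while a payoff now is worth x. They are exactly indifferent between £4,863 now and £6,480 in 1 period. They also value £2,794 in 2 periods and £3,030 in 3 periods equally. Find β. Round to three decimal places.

β ≈ 0.814

From the later pair, β·δ^2·2794 = β·δ^3·3030; dividing through, δ = 2794/3030 = 0.92211.
The first indifference: 4863 = β·δ·6480, so β = 4863/(δ·6480) = 4863/(0.92211·6480) ≈ 0.814.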